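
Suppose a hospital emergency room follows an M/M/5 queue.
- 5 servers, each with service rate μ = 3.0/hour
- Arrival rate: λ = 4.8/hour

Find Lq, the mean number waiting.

Traffic intensity: ρ = λ/(cμ) = 4.8/(5×3.0) = 0.3200
Since ρ = 0.3200 < 1, system is stable.
Offered load a = λ/μ = cρ = 4.8/3.0 = 1.6000
P₀ = [ Σₙ₌₀^4 aⁿ/n! + a^5/(5!(1-ρ)) ]⁻¹
Σ = a^0/0! + a^1/1! + a^2/2! + a^3/3! + a^4/4! = 1.0000 + 1.6000 + 1.2800 + 0.68267 + 0.27307 = 4.8357
a^5/(5!(1-ρ)) = 10.4858/(120 × 0.6800) = 0.1285
P₀ = 1/(4.8357 + 0.1285) = 0.2014
Lq = P₀·a^5·ρ / (5!(1-ρ)²) = 0.2014 × 10.4858 × 0.3200 / (120 × 0.4624) = 0.01218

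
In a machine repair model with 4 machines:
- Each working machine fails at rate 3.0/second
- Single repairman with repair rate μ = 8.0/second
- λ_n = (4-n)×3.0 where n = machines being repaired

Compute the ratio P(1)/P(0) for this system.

P(1)/P(0) = ∏_{i=0}^{1-1} λ_i/μ_{i+1}
= (4-0)×3.0/8.0
= 1.5000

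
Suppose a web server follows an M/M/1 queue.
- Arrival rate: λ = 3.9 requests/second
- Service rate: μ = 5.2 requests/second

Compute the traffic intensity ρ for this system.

Server utilization: ρ = λ/μ
ρ = 3.9/5.2 = 0.7500
The server is busy 75.00% of the time.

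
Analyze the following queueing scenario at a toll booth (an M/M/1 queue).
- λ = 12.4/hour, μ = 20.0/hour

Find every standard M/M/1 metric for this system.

Step 1: ρ = λ/μ = 12.4/20.0 = 0.6200
Step 2: L = λ/(μ-λ) = 12.4/7.60 = 1.6316
Step 3: Lq = λ²/(μ(μ-λ)) = 153.76/(20.0×7.60) = 1.0116
Step 4: W = 1/(μ-λ) = 1/7.60 = 0.13158
Step 5: Wq = λ/(μ(μ-λ)) = 12.4/(20.0×7.60) = 0.08158
Step 6: P(0) = 1-ρ = 0.3800
Verify: L = λW = 12.4×0.13158 = 1.6316 ✔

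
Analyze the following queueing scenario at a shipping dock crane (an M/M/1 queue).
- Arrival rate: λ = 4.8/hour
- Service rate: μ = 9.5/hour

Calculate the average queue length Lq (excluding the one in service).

ρ = λ/μ = 4.8/9.5 = 0.5053
For M/M/1: Lq = λ²/(μ(μ-λ))
Lq = 23.04/(9.5 × 4.70)
Lq = 0.5160 containers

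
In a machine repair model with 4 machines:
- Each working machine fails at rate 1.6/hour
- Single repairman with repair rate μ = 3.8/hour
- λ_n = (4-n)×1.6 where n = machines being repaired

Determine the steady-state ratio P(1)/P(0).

P(1)/P(0) = ∏_{i=0}^{1-1} λ_i/μ_{i+1}
= (4-0)×1.6/3.8
= 1.6842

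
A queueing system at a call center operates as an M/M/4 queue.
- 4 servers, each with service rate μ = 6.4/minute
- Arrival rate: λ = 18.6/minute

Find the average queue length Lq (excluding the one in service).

Traffic intensity: ρ = λ/(cμ) = 18.6/(4×6.4) = 0.7266
Since ρ = 0.7266 < 1, system is stable.
Offered load a = λ/μ = cρ = 18.6/6.4 = 2.9062
P₀ = [ Σₙ₌₀^3 aⁿ/n! + a^4/(4!(1-ρ)) ]⁻¹
Σ = a^0/0! + a^1/1! + a^2/2! + a^3/3! = 1.00000 + 2.90625 + 4.22314 + 4.09117 = 12.2206
a^4/(4!(1-ρ)) = 71.3398/(24 × 0.273438) = 10.8708
P₀ = 1/(12.2206 + 10.8708) = 0.04331
Lq = P₀·a^4·ρ / (4!(1-ρ)²) = 0.043306 × 71.3398 × 0.72656 / (24 × 0.074768) = 1.2509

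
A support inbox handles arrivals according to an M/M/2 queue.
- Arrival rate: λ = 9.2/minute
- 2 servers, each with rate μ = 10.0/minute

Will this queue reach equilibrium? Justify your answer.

Stability requires ρ = λ/(cμ) < 1
ρ = 9.2/(2 × 10.0) = 9.2/20.00 = 0.4600
Since 0.4600 < 1, the system is STABLE.
The servers are busy 46.00% of the time.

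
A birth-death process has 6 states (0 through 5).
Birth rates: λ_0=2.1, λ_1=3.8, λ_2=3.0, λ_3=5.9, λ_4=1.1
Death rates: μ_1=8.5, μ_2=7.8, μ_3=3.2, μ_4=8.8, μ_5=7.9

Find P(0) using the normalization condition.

Ratios P(n)/P(0) = (λ₀···λₙ₋₁)/(μ₁···μₙ):
P(1)/P(0) = (2.1)/(8.5) = 0.24706
P(2)/P(0) = (2.1×3.8)/(8.5×7.8) = 0.12036
P(3)/P(0) = (2.1×3.8×3.0)/(8.5×7.8×3.2) = 0.11284
P(4)/P(0) = (2.1×3.8×3.0×5.9)/(8.5×7.8×3.2×8.8) = 0.075654
P(5)/P(0) = (2.1×3.8×3.0×5.9×1.1)/(8.5×7.8×3.2×8.8×7.9) = 0.010534

Normalization: ∑ P(n) = 1
P(0) × (1.0000 + 0.24706 + 0.12036 + 0.11284 + 0.075654 + 0.010534) = 1
P(0) × 1.5664 = 1
P(0) = 1/1.5664 = 0.6384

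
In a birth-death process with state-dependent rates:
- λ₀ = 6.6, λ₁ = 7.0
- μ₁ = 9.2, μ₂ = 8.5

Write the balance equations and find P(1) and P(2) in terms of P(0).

Balance equations:
State 0: λ₀P₀ = μ₁P₁ → P₁ = (λ₀/μ₁)P₀ = (6.6/9.2)P₀ = 0.7174P₀
State 1: P₂ = (λ₀λ₁)/(μ₁μ₂)P₀ = (6.6×7.0)/(9.2×8.5)P₀ = 0.5908P₀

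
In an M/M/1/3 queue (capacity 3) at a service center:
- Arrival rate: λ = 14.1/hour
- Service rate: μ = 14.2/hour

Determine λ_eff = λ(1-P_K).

ρ = λ/μ = 14.1/14.2 = 0.99296
P₀ = (1-ρ)/(1-ρ^(K+1)) = (1-0.99296)/(1-0.99296^4) = 0.007040/0.02786 = 0.2527
P_K = P₀×ρ^K = 0.2527 × 0.99296^3 = 0.2527 × 0.9790 = 0.2474
λ_eff = λ(1-P_K) = 14.1 × (1 - 0.247356) = 14.1 × 0.752644 = 10.6123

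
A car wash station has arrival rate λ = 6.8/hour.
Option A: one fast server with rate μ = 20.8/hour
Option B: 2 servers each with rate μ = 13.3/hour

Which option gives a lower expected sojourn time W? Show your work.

Option A: single server μ = 20.8 (M/M/1)
  ρ_A = 6.8/20.8 = 0.3269
  W_A = 1/(μ-λ) = 1/(20.8-6.8) = 1/14.00 = 0.07143

Option B: 2 servers μ = 13.3 (M/M/2)
  ρ_B = λ/(cμ) = 6.8/(2×13.3) = 0.2556
  Offered load a = λ/μ = cρ = 6.8/13.3 = 0.5113
  P₀ = [ Σₙ₌₀^1 aⁿ/n! + a^2/(2!(1-ρ)) ]⁻¹
  Σ = a^0/0! + a^1/1! = 1.0000 + 0.5113 = 1.5113
  a^2/(2!(1-ρ)) = 0.2614/(2 × 0.7444) = 0.1756
  P₀ = 1/(1.5113 + 0.1756) = 0.5928
  Lq = P₀·a^2·ρ / (2!(1-ρ)²) = 0.59281 × 0.26141 × 0.25564 / (2 × 0.55407) = 0.03575
  Wq_B = Lq/λ = 0.03575/6.8 = 0.005257
  W_B = Wq_B + 1/μ = 0.005257 + 0.07519 = 0.08045

Since W_A = 0.07143 < W_B = 0.08045, Option A (single fast server) has the shorter time in system.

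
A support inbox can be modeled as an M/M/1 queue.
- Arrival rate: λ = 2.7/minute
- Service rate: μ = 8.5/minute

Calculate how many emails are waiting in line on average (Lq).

ρ = λ/μ = 2.7/8.5 = 0.3176
For M/M/1: Lq = λ²/(μ(μ-λ))
Lq = 7.29/(8.5 × 5.80)
Lq = 0.1479 emails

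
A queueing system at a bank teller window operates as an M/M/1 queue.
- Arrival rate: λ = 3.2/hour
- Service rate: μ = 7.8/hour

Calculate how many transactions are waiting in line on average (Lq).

ρ = λ/μ = 3.2/7.8 = 0.4103
For M/M/1: Lq = λ²/(μ(μ-λ))
Lq = 10.24/(7.8 × 4.60)
Lq = 0.2854 transactions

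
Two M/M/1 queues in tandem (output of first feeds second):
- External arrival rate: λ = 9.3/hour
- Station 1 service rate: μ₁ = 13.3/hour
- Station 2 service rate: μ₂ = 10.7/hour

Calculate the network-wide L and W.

By Jackson's theorem, each station behaves as independent M/M/1.
Station 1: ρ₁ = 9.3/13.3 = 0.6992, L₁ = ρ₁/(1-ρ₁) = λ/(μ₁-λ) = 9.3/4.00 = 2.3250
Station 2: ρ₂ = 9.3/10.7 = 0.8692, L₂ = ρ₂/(1-ρ₂) = λ/(μ₂-λ) = 9.3/1.40 = 6.6429
Total: L = L₁ + L₂ = 2.3250 + 6.6429 = 8.9679
W = L/λ = 8.9679/9.3 = 0.9643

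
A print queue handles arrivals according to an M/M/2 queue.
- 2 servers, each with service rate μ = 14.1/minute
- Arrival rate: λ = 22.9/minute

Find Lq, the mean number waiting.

Traffic intensity: ρ = λ/(cμ) = 22.9/(2×14.1) = 0.8121
Since ρ = 0.8121 < 1, system is stable.
Offered load a = λ/μ = cρ = 22.9/14.1 = 1.6241
P₀ = [ Σₙ₌₀^1 aⁿ/n! + a^2/(2!(1-ρ)) ]⁻¹
Σ = a^0/0! + a^1/1! = 1.0000 + 1.6241 = 2.6241
a^2/(2!(1-ρ)) = 2.6377/(2 × 0.18794) = 7.0174
P₀ = 1/(2.6241 + 7.0174) = 0.1037
Lq = P₀·a^2·ρ / (2!(1-ρ)²) = 0.10372 × 2.6377 × 0.81206 / (2 × 0.035323) = 3.1448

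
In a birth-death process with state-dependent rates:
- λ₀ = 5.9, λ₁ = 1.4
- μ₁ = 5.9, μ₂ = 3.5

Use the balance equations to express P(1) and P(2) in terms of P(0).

Balance equations:
State 0: λ₀P₀ = μ₁P₁ → P₁ = (λ₀/μ₁)P₀ = (5.9/5.9)P₀ = 1.0000P₀
State 1: P₂ = (λ₀λ₁)/(μ₁μ₂)P₀ = (5.9×1.4)/(5.9×3.5)P₀ = 0.4000P₀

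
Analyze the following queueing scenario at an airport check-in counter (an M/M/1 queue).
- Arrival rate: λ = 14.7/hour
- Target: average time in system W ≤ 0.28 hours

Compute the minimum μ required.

For M/M/1: W = 1/(μ-λ)
Need W ≤ 0.28, so 1/(μ-λ) ≤ 0.28
μ - λ ≥ 1/0.28 = 3.5714
μ ≥ 14.7 + 3.5714 = 18.2714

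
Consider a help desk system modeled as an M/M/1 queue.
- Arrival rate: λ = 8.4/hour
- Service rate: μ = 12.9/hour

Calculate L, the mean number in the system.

ρ = λ/μ = 8.4/12.9 = 0.6512
For M/M/1: L = λ/(μ-λ)
L = 8.4/(12.9-8.4) = 8.4/4.50
L = 1.8667 tickets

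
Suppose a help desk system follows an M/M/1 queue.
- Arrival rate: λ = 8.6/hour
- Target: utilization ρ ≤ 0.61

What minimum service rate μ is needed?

ρ = λ/μ, so μ = λ/ρ
μ ≥ 8.6/0.61 = 14.0984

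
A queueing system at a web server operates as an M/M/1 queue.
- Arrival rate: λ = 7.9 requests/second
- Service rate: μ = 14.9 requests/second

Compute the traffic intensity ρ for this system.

Server utilization: ρ = λ/μ
ρ = 7.9/14.9 = 0.5302
The server is busy 53.02% of the time.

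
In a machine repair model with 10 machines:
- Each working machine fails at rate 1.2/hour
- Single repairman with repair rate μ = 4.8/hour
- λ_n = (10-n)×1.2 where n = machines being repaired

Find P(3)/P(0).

P(3)/P(0) = ∏_{i=0}^{3-1} λ_i/μ_{i+1}
= (10-0)×1.2/4.8 × (10-1)×1.2/4.8 × (10-2)×1.2/4.8
= 11.2500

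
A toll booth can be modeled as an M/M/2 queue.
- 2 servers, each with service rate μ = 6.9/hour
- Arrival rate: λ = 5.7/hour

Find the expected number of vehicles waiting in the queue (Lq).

Traffic intensity: ρ = λ/(cμ) = 5.7/(2×6.9) = 0.4130
Since ρ = 0.4130 < 1, system is stable.
Offered load a = λ/μ = cρ = 5.7/6.9 = 0.8261
P₀ = [ Σₙ₌₀^1 aⁿ/n! + a^2/(2!(1-ρ)) ]⁻¹
Σ = a^0/0! + a^1/1! = 1.0000 + 0.8261 = 1.8261
a^2/(2!(1-ρ)) = 0.6824/(2 × 0.5870) = 0.5813
P₀ = 1/(1.8261 + 0.5813) = 0.4154
Lq = P₀·a^2·ρ / (2!(1-ρ)²) = 0.4154 × 0.6824 × 0.4130 / (2 × 0.3445) = 0.1699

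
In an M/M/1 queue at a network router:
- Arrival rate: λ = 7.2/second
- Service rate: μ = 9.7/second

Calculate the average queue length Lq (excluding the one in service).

ρ = λ/μ = 7.2/9.7 = 0.7423
For M/M/1: Lq = λ²/(μ(μ-λ))
Lq = 51.84/(9.7 × 2.50)
Lq = 2.1377 packets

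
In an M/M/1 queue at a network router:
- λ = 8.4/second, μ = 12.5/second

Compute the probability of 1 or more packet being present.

ρ = λ/μ = 8.4/12.5 = 0.6720
P(N ≥ n) = ρⁿ
P(N ≥ 1) = 0.6720^1
P(N ≥ 1) = 0.6720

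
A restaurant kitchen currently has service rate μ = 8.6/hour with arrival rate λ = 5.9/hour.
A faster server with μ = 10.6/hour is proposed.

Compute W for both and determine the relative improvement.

System 1: ρ₁ = 5.9/8.6 = 0.6860, W₁ = 1/(8.6-5.9) = 0.3704
System 2: ρ₂ = 5.9/10.6 = 0.5566, W₂ = 1/(10.6-5.9) = 0.2128
Improvement: (W₁-W₂)/W₁ = (0.3704-0.2128)/0.3704 = 42.55%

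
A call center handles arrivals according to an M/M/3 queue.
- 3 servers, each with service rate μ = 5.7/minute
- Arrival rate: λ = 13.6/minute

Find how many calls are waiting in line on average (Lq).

Traffic intensity: ρ = λ/(cμ) = 13.6/(3×5.7) = 0.7953
Since ρ = 0.7953 < 1, system is stable.
Offered load a = λ/μ = cρ = 13.6/5.7 = 2.3860
P₀ = [ Σₙ₌₀^2 aⁿ/n! + a^3/(3!(1-ρ)) ]⁻¹
Σ = a^0/0! + a^1/1! + a^2/2! = 1.0000 + 2.3860 + 2.8464 = 6.2324
a^3/(3!(1-ρ)) = 13.5829/(6 × 0.204678) = 11.0604
P₀ = 1/(6.2324 + 11.0604) = 0.05783
Lq = P₀·a^3·ρ / (3!(1-ρ)²) = 0.057828 × 13.5829 × 0.79532 / (6 × 0.041893) = 2.4853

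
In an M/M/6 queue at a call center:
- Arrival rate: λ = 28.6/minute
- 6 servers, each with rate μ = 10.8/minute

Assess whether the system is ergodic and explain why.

Stability requires ρ = λ/(cμ) < 1
ρ = 28.6/(6 × 10.8) = 28.6/64.80 = 0.4414
Since 0.4414 < 1, the system is STABLE.
The servers are busy 44.14% of the time.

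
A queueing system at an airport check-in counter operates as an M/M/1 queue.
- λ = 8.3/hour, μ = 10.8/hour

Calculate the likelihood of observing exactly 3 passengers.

ρ = λ/μ = 8.3/10.8 = 0.7685
P(n) = (1-ρ)ρⁿ
P(3) = (1-0.7685) × 0.7685^3
P(3) = 0.2315 × 0.4539
P(3) = 0.1051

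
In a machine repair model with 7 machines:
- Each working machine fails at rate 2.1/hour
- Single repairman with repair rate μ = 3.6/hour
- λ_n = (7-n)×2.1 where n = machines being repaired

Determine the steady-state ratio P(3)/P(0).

P(3)/P(0) = ∏_{i=0}^{3-1} λ_i/μ_{i+1}
= (7-0)×2.1/3.6 × (7-1)×2.1/3.6 × (7-2)×2.1/3.6
= 41.6840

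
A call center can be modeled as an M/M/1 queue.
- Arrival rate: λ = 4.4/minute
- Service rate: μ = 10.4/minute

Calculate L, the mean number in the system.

ρ = λ/μ = 4.4/10.4 = 0.4231
For M/M/1: L = λ/(μ-λ)
L = 4.4/(10.4-4.4) = 4.4/6.00
L = 0.7333 calls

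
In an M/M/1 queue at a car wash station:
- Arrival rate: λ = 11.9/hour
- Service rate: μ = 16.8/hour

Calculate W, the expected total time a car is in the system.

First, compute utilization: ρ = λ/μ = 11.9/16.8 = 0.7083
For M/M/1: W = 1/(μ-λ)
W = 1/(16.8-11.9) = 1/4.90
W = 0.2041 hours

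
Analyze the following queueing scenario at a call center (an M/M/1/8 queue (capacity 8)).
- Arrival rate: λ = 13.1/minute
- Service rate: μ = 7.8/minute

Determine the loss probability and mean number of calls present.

ρ = λ/μ = 13.1/7.8 = 1.6795
P₀ = (1-ρ)/(1-ρ^(K+1)) = (1-1.6795)/(1-1.6795^9) = -0.6795/-105.3212 = 0.006452
P_K = P₀×ρ^K = 0.006452 × 1.6795^8 = 0.006452 × 63.3053 = 0.4084
Blocking probability P_8 = 0.4084 (40.84%)
L = ρ[1 - (K+1)ρ^K + Kρ^(K+1)] / [(1-ρ)(1-ρ^(K+1))]
L = 1.6795 × (1 - 9×63.3053 + 8×106.3212) / ((1 - 1.6795) × (1 - 106.3212)) = 6.6138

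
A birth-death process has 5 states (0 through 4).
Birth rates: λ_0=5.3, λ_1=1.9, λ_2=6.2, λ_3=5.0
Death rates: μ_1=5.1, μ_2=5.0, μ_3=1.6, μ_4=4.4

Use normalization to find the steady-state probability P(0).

Ratios P(n)/P(0) = (λ₀···λₙ₋₁)/(μ₁···μₙ):
P(1)/P(0) = (5.3)/(5.1) = 1.03922
P(2)/P(0) = (5.3×1.9)/(5.1×5.0) = 0.394902
P(3)/P(0) = (5.3×1.9×6.2)/(5.1×5.0×1.6) = 1.53025
P(4)/P(0) = (5.3×1.9×6.2×5.0)/(5.1×5.0×1.6×4.4) = 1.73891

Normalization: ∑ P(n) = 1
P(0) × (1.00000 + 1.03922 + 0.394902 + 1.53025 + 1.73891) = 1
P(0) × 5.7033 = 1
P(0) = 1/5.7033 = 0.1753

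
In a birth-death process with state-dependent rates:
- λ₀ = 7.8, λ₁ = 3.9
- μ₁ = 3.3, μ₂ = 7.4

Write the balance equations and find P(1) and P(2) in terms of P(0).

Balance equations:
State 0: λ₀P₀ = μ₁P₁ → P₁ = (λ₀/μ₁)P₀ = (7.8/3.3)P₀ = 2.3636P₀
State 1: P₂ = (λ₀λ₁)/(μ₁μ₂)P₀ = (7.8×3.9)/(3.3×7.4)P₀ = 1.2457P₀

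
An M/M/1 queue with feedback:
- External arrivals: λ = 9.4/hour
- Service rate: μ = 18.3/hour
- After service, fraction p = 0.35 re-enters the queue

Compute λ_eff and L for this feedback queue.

Effective arrival rate: λ_eff = λ/(1-p) = 9.4/(1-0.35) = 9.4/0.65 = 14.46154
ρ = λ_eff/μ = 14.46154/18.3 = 0.790248
L = ρ/(1-ρ) = 0.790248/(1-0.790248) = 3.7675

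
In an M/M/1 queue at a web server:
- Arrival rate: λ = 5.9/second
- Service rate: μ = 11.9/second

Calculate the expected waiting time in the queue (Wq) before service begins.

First, compute utilization: ρ = λ/μ = 5.9/11.9 = 0.4958
For M/M/1: Wq = λ/(μ(μ-λ))
Wq = 5.9/(11.9 × (11.9-5.9))
Wq = 5.9/(11.9 × 6.00)
Wq = 0.08263 seconds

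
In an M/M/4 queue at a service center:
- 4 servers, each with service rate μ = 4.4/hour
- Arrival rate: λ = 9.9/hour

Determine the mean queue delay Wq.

Traffic intensity: ρ = λ/(cμ) = 9.9/(4×4.4) = 0.5625
Since ρ = 0.5625 < 1, system is stable.
Offered load a = λ/μ = cρ = 9.9/4.4 = 2.2500
P₀ = [ Σₙ₌₀^3 aⁿ/n! + a^4/(4!(1-ρ)) ]⁻¹
Σ = a^0/0! + a^1/1! + a^2/2! + a^3/3! = 1.00000 + 2.25000 + 2.53125 + 1.89844 = 7.6797
a^4/(4!(1-ρ)) = 25.6289/(24 × 0.4375) = 2.4408
P₀ = 1/(7.6797 + 2.4408) = 0.09881
Lq = P₀·a^4·ρ / (4!(1-ρ)²) = 0.09881 × 25.6289 × 0.5625 / (24 × 0.1914) = 0.3101
Wq = Lq/λ = 0.3101/9.9 = 0.03132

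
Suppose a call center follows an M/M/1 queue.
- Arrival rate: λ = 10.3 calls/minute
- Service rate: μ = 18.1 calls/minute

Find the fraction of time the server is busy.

Server utilization: ρ = λ/μ
ρ = 10.3/18.1 = 0.5691
The server is busy 56.91% of the time.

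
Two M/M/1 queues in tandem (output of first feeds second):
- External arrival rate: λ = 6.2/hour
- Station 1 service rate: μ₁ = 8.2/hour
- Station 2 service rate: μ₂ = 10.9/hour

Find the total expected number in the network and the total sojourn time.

By Jackson's theorem, each station behaves as independent M/M/1.
Station 1: ρ₁ = 6.2/8.2 = 0.7561, L₁ = ρ₁/(1-ρ₁) = λ/(μ₁-λ) = 6.2/2.00 = 3.1000
Station 2: ρ₂ = 6.2/10.9 = 0.5688, L₂ = ρ₂/(1-ρ₂) = λ/(μ₂-λ) = 6.2/4.70 = 1.3191
Total: L = L₁ + L₂ = 3.1000 + 1.3191 = 4.4191
W = L/λ = 4.4191/6.2 = 0.7128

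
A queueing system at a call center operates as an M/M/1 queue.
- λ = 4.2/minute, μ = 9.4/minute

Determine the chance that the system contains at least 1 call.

ρ = λ/μ = 4.2/9.4 = 0.4468
P(N ≥ n) = ρⁿ
P(N ≥ 1) = 0.4468^1
P(N ≥ 1) = 0.4468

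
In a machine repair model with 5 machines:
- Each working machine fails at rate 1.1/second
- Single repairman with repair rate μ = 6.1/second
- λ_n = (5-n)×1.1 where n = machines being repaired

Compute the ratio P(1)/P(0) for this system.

P(1)/P(0) = ∏_{i=0}^{1-1} λ_i/μ_{i+1}
= (5-0)×1.1/6.1
= 0.9016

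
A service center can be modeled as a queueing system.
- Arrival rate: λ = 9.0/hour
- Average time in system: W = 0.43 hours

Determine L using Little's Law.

Little's Law: L = λW
L = 9.0 × 0.43 = 3.8700 customers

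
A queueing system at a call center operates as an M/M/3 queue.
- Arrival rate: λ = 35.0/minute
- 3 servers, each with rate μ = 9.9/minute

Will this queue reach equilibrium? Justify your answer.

Stability requires ρ = λ/(cμ) < 1
ρ = 35.0/(3 × 9.9) = 35.0/29.70 = 1.1785
Since 1.1785 ≥ 1, the system is UNSTABLE.
Need c > λ/μ = 35.0/9.9 = 3.54.
Minimum servers needed: c = 4.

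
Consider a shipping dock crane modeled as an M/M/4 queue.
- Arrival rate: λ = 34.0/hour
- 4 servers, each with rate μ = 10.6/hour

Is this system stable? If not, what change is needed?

Stability requires ρ = λ/(cμ) < 1
ρ = 34.0/(4 × 10.6) = 34.0/42.40 = 0.8019
Since 0.8019 < 1, the system is STABLE.
The servers are busy 80.19% of the time.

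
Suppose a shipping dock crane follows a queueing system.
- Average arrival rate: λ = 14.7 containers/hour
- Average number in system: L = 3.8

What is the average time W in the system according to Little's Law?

Little's Law: L = λW, so W = L/λ
W = 3.8/14.7 = 0.2585 hours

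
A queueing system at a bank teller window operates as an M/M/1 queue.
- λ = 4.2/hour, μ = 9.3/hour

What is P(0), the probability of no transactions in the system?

ρ = λ/μ = 4.2/9.3 = 0.4516
P(0) = 1 - ρ = 1 - 0.4516 = 0.5484
The server is idle 54.84% of the time.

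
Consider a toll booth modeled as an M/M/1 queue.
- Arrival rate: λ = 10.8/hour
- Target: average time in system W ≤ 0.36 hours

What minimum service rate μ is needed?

For M/M/1: W = 1/(μ-λ)
Need W ≤ 0.36, so 1/(μ-λ) ≤ 0.36
μ - λ ≥ 1/0.36 = 2.7778
μ ≥ 10.8 + 2.7778 = 13.5778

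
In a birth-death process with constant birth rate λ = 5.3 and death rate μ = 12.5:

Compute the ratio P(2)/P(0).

For constant rates: P(n)/P(0) = (λ/μ)^n
P(2)/P(0) = (5.3/12.5)^2 = 0.4240^2 = 0.1798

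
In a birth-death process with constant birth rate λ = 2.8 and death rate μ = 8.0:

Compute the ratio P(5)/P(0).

For constant rates: P(n)/P(0) = (λ/μ)^n
P(5)/P(0) = (2.8/8.0)^5 = 0.3500^5 = 0.005252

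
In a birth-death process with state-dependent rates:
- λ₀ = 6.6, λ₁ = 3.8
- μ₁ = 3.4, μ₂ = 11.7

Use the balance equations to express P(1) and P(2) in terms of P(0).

Balance equations:
State 0: λ₀P₀ = μ₁P₁ → P₁ = (λ₀/μ₁)P₀ = (6.6/3.4)P₀ = 1.9412P₀
State 1: P₂ = (λ₀λ₁)/(μ₁μ₂)P₀ = (6.6×3.8)/(3.4×11.7)P₀ = 0.6305P₀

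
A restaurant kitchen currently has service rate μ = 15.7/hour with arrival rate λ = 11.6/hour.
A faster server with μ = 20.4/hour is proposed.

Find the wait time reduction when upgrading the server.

System 1: ρ₁ = 11.6/15.7 = 0.7389, W₁ = 1/(15.7-11.6) = 0.24390
System 2: ρ₂ = 11.6/20.4 = 0.5686, W₂ = 1/(20.4-11.6) = 0.11364
Improvement: (W₁-W₂)/W₁ = (0.24390-0.11364)/0.24390 = 53.41%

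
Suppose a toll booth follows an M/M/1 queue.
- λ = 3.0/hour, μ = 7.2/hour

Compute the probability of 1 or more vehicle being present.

ρ = λ/μ = 3.0/7.2 = 0.4167
P(N ≥ n) = ρⁿ
P(N ≥ 1) = 0.4167^1
P(N ≥ 1) = 0.4167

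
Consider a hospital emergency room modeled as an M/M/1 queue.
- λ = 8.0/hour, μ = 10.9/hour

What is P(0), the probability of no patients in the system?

ρ = λ/μ = 8.0/10.9 = 0.7339
P(0) = 1 - ρ = 1 - 0.7339 = 0.2661
The server is idle 26.61% of the time.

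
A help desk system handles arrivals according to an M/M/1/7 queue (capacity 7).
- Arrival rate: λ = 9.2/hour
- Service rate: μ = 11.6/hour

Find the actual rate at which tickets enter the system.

ρ = λ/μ = 9.2/11.6 = 0.7931
P₀ = (1-ρ)/(1-ρ^(K+1)) = (1-0.7931)/(1-0.7931^8) = 0.2069/0.8435 = 0.2453
P_K = P₀×ρ^K = 0.2453 × 0.7931^7 = 0.2453 × 0.1974 = 0.04842
λ_eff = λ(1-P_K) = 9.2 × (1 - 0.048417) = 9.2 × 0.951583 = 8.7546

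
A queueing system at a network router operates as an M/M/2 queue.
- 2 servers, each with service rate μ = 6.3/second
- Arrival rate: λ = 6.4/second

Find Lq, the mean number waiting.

Traffic intensity: ρ = λ/(cμ) = 6.4/(2×6.3) = 0.5079
Since ρ = 0.5079 < 1, system is stable.
Offered load a = λ/μ = cρ = 6.4/6.3 = 1.0159
P₀ = [ Σₙ₌₀^1 aⁿ/n! + a^2/(2!(1-ρ)) ]⁻¹
Σ = a^0/0! + a^1/1! = 1.0000 + 1.0159 = 2.0159
a^2/(2!(1-ρ)) = 1.0320/(2 × 0.4921) = 1.0486
P₀ = 1/(2.0159 + 1.0486) = 0.3263
Lq = P₀·a^2·ρ / (2!(1-ρ)²) = 0.3263 × 1.0320 × 0.5079 / (2 × 0.2421) = 0.3532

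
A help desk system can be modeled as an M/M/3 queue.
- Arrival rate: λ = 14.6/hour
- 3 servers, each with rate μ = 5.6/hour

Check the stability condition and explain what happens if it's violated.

Stability requires ρ = λ/(cμ) < 1
ρ = 14.6/(3 × 5.6) = 14.6/16.80 = 0.8690
Since 0.8690 < 1, the system is STABLE.
The servers are busy 86.90% of the time.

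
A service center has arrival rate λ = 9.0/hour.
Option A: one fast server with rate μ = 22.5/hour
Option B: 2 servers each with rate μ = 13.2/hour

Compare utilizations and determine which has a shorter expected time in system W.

Option A: single server μ = 22.5 (M/M/1)
  ρ_A = 9.0/22.5 = 0.4000
  W_A = 1/(μ-λ) = 1/(22.5-9.0) = 1/13.50 = 0.07407

Option B: 2 servers μ = 13.2 (M/M/2)
  ρ_B = λ/(cμ) = 9.0/(2×13.2) = 0.3409
  Offered load a = λ/μ = cρ = 9.0/13.2 = 0.6818
  P₀ = [ Σₙ₌₀^1 aⁿ/n! + a^2/(2!(1-ρ)) ]⁻¹
  Σ = a^0/0! + a^1/1! = 1.0000 + 0.6818 = 1.6818
  a^2/(2!(1-ρ)) = 0.4649/(2 × 0.6591) = 0.3527
  P₀ = 1/(1.6818 + 0.3527) = 0.4915
  Lq = P₀·a^2·ρ / (2!(1-ρ)²) = 0.4915 × 0.4649 × 0.3409 / (2 × 0.4344) = 0.08966
  Wq_B = Lq/λ = 0.08966/9.0 = 0.009962
  W_B = Wq_B + 1/μ = 0.009962 + 0.07576 = 0.08572

Since W_A = 0.07407 < W_B = 0.08572, Option A (single fast server) has the shorter time in system.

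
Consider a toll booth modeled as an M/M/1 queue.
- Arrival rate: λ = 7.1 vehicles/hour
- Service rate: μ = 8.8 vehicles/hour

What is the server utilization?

Server utilization: ρ = λ/μ
ρ = 7.1/8.8 = 0.8068
The server is busy 80.68% of the time.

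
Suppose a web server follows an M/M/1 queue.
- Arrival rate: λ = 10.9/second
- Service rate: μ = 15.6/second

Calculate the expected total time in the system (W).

First, compute utilization: ρ = λ/μ = 10.9/15.6 = 0.6987
For M/M/1: W = 1/(μ-λ)
W = 1/(15.6-10.9) = 1/4.70
W = 0.2128 seconds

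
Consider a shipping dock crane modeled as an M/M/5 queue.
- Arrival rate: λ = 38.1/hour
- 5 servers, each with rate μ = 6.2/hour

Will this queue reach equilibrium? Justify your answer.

Stability requires ρ = λ/(cμ) < 1
ρ = 38.1/(5 × 6.2) = 38.1/31.00 = 1.2290
Since 1.2290 ≥ 1, the system is UNSTABLE.
Need c > λ/μ = 38.1/6.2 = 6.15.
Minimum servers needed: c = 7.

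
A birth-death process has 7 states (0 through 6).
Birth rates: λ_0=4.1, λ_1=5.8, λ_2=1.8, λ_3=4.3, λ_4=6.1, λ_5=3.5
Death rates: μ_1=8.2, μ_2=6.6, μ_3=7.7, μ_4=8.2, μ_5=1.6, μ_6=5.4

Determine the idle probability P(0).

Ratios P(n)/P(0) = (λ₀···λₙ₋₁)/(μ₁···μₙ):
P(1)/P(0) = (4.1)/(8.2) = 0.50000
P(2)/P(0) = (4.1×5.8)/(8.2×6.6) = 0.43939
P(3)/P(0) = (4.1×5.8×1.8)/(8.2×6.6×7.7) = 0.10272
P(4)/P(0) = (4.1×5.8×1.8×4.3)/(8.2×6.6×7.7×8.2) = 0.053863
P(5)/P(0) = (4.1×5.8×1.8×4.3×6.1)/(8.2×6.6×7.7×8.2×1.6) = 0.20535
P(6)/P(0) = (4.1×5.8×1.8×4.3×6.1×3.5)/(8.2×6.6×7.7×8.2×1.6×5.4) = 0.13310

Normalization: ∑ P(n) = 1
P(0) × (1.0000 + 0.50000 + 0.43939 + 0.10272 + 0.053863 + 0.20535 + 0.13310) = 1
P(0) × 2.4344 = 1
P(0) = 1/2.4344 = 0.4108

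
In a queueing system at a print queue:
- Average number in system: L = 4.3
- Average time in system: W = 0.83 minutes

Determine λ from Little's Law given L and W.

Little's Law: L = λW, so λ = L/W
λ = 4.3/0.83 = 5.1807 jobs/minute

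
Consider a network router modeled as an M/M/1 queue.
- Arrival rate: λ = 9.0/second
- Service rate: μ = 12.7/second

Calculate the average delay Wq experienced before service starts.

First, compute utilization: ρ = λ/μ = 9.0/12.7 = 0.7087
For M/M/1: Wq = λ/(μ(μ-λ))
Wq = 9.0/(12.7 × (12.7-9.0))
Wq = 9.0/(12.7 × 3.70)
Wq = 0.1915 seconds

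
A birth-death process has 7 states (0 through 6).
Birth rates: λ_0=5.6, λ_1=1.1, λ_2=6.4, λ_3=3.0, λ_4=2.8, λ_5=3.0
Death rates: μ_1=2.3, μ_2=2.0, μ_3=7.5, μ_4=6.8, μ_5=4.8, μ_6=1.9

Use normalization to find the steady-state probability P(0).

Ratios P(n)/P(0) = (λ₀···λₙ₋₁)/(μ₁···μₙ):
P(1)/P(0) = (5.6)/(2.3) = 2.4348
P(2)/P(0) = (5.6×1.1)/(2.3×2.0) = 1.3391
P(3)/P(0) = (5.6×1.1×6.4)/(2.3×2.0×7.5) = 1.1427
P(4)/P(0) = (5.6×1.1×6.4×3.0)/(2.3×2.0×7.5×6.8) = 0.50414
P(5)/P(0) = (5.6×1.1×6.4×3.0×2.8)/(2.3×2.0×7.5×6.8×4.8) = 0.29408
P(6)/P(0) = (5.6×1.1×6.4×3.0×2.8×3.0)/(2.3×2.0×7.5×6.8×4.8×1.9) = 0.46434

Normalization: ∑ P(n) = 1
P(0) × (1.0000 + 2.4348 + 1.3391 + 1.1427 + 0.50414 + 0.29408 + 0.46434) = 1
P(0) × 7.1792 = 1
P(0) = 1/7.1792 = 0.1393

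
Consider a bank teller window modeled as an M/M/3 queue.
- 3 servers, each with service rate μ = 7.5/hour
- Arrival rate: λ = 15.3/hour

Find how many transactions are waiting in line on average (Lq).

Traffic intensity: ρ = λ/(cμ) = 15.3/(3×7.5) = 0.6800
Since ρ = 0.6800 < 1, system is stable.
Offered load a = λ/μ = cρ = 15.3/7.5 = 2.0400
P₀ = [ Σₙ₌₀^2 aⁿ/n! + a^3/(3!(1-ρ)) ]⁻¹
Σ = a^0/0! + a^1/1! + a^2/2! = 1.0000 + 2.0400 + 2.0808 = 5.1208
a^3/(3!(1-ρ)) = 8.4897/(6 × 0.3200) = 4.4217
P₀ = 1/(5.1208 + 4.4217) = 0.1048
Lq = P₀·a^3·ρ / (3!(1-ρ)²) = 0.1048 × 8.4897 × 0.6800 / (6 × 0.1024) = 0.9847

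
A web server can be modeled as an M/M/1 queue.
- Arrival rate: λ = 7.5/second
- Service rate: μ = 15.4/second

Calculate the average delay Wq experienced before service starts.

First, compute utilization: ρ = λ/μ = 7.5/15.4 = 0.4870
For M/M/1: Wq = λ/(μ(μ-λ))
Wq = 7.5/(15.4 × (15.4-7.5))
Wq = 7.5/(15.4 × 7.90)
Wq = 0.06165 seconds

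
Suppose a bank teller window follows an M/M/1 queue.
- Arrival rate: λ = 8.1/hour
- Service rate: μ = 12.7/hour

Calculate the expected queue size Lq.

ρ = λ/μ = 8.1/12.7 = 0.6378
For M/M/1: Lq = λ²/(μ(μ-λ))
Lq = 65.61/(12.7 × 4.60)
Lq = 1.1231 transactions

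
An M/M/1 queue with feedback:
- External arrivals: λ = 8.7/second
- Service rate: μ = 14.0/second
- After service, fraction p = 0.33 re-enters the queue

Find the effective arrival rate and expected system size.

Effective arrival rate: λ_eff = λ/(1-p) = 8.7/(1-0.33) = 8.7/0.67 = 12.98507
ρ = λ_eff/μ = 12.98507/14.0 = 0.927505
L = ρ/(1-ρ) = 0.927505/(1-0.927505) = 12.7941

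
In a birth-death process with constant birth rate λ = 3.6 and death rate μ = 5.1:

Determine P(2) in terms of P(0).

For constant rates: P(n)/P(0) = (λ/μ)^n
P(2)/P(0) = (3.6/5.1)^2 = 0.7059^2 = 0.4983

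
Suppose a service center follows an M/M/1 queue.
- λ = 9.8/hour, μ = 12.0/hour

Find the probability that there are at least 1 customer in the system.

ρ = λ/μ = 9.8/12.0 = 0.8167
P(N ≥ n) = ρⁿ
P(N ≥ 1) = 0.8167^1
P(N ≥ 1) = 0.8167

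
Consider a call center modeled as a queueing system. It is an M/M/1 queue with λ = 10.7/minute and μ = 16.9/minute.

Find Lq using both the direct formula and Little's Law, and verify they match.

Method 1 (direct): Lq = λ²/(μ(μ-λ)) = 114.49/(16.9 × 6.20) = 1.0927

Method 2 (Little's Law):
W = 1/(μ-λ) = 1/6.20 = 0.16129
Wq = W - 1/μ = 0.16129 - 0.059172 = 0.10212
Lq = λWq = 10.7 × 0.10212 = 1.0927 ✔ (matches Method 1)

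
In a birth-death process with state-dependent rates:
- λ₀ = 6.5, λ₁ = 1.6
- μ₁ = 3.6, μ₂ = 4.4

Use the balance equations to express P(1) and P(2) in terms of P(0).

Balance equations:
State 0: λ₀P₀ = μ₁P₁ → P₁ = (λ₀/μ₁)P₀ = (6.5/3.6)P₀ = 1.8056P₀
State 1: P₂ = (λ₀λ₁)/(μ₁μ₂)P₀ = (6.5×1.6)/(3.6×4.4)P₀ = 0.6566P₀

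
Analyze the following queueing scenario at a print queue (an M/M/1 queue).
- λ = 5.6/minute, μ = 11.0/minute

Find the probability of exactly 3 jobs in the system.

ρ = λ/μ = 5.6/11.0 = 0.5091
P(n) = (1-ρ)ρⁿ
P(3) = (1-0.5091) × 0.5091^3
P(3) = 0.49090 × 0.13195
P(3) = 0.06477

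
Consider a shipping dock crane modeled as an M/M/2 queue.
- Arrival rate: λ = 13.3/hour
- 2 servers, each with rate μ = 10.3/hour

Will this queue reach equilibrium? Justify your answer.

Stability requires ρ = λ/(cμ) < 1
ρ = 13.3/(2 × 10.3) = 13.3/20.60 = 0.6456
Since 0.6456 < 1, the system is STABLE.
The servers are busy 64.56% of the time.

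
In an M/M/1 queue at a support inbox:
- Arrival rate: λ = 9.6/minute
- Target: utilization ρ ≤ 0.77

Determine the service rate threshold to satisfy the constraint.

ρ = λ/μ, so μ = λ/ρ
μ ≥ 9.6/0.77 = 12.4675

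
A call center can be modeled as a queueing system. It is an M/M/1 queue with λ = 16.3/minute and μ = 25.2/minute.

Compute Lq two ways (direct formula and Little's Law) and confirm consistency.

Method 1 (direct): Lq = λ²/(μ(μ-λ)) = 265.69/(25.2 × 8.90) = 1.1846

Method 2 (Little's Law):
W = 1/(μ-λ) = 1/8.90 = 0.11236
Wq = W - 1/μ = 0.11236 - 0.039683 = 0.072677
Lq = λWq = 16.3 × 0.072677 = 1.1846 ✔ (matches Method 1)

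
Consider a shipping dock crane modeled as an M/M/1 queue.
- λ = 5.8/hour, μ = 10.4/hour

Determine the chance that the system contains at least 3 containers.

ρ = λ/μ = 5.8/10.4 = 0.5577
P(N ≥ n) = ρⁿ
P(N ≥ 3) = 0.5577^3
P(N ≥ 3) = 0.1735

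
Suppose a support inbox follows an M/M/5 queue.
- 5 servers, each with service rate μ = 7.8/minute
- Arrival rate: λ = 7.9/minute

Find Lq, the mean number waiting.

Traffic intensity: ρ = λ/(cμ) = 7.9/(5×7.8) = 0.2026
Since ρ = 0.2026 < 1, system is stable.
Offered load a = λ/μ = cρ = 7.9/7.8 = 1.0128
P₀ = [ Σₙ₌₀^4 aⁿ/n! + a^5/(5!(1-ρ)) ]⁻¹
Σ = a^0/0! + a^1/1! + a^2/2! + a^3/3! + a^4/4! = 1.0000 + 1.0128 + 0.5129 + 0.1732 + 0.04384 = 2.7427
a^5/(5!(1-ρ)) = 1.0658/(120 × 0.7974) = 0.01114
P₀ = 1/(2.7427 + 0.01114) = 0.3631
Lq = P₀·a^5·ρ / (5!(1-ρ)²) = 0.3631 × 1.0658 × 0.2026 / (120 × 0.6359) = 0.001027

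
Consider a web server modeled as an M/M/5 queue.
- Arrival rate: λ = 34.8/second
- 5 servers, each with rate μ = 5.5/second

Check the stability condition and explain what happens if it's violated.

Stability requires ρ = λ/(cμ) < 1
ρ = 34.8/(5 × 5.5) = 34.8/27.50 = 1.2655
Since 1.2655 ≥ 1, the system is UNSTABLE.
Need c > λ/μ = 34.8/5.5 = 6.33.
Minimum servers needed: c = 7.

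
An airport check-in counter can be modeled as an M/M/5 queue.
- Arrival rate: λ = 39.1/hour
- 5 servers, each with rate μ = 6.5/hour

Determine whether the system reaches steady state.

Stability requires ρ = λ/(cμ) < 1
ρ = 39.1/(5 × 6.5) = 39.1/32.50 = 1.2031
Since 1.2031 ≥ 1, the system is UNSTABLE.
Need c > λ/μ = 39.1/6.5 = 6.02.
Minimum servers needed: c = 7.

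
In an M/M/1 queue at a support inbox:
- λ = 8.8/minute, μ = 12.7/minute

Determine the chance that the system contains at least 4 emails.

ρ = λ/μ = 8.8/12.7 = 0.6929
P(N ≥ n) = ρⁿ
P(N ≥ 4) = 0.6929^4
P(N ≥ 4) = 0.2305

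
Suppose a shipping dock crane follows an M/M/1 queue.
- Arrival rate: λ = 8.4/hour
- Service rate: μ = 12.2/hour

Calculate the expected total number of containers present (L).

ρ = λ/μ = 8.4/12.2 = 0.6885
For M/M/1: L = λ/(μ-λ)
L = 8.4/(12.2-8.4) = 8.4/3.80
L = 2.2105 containers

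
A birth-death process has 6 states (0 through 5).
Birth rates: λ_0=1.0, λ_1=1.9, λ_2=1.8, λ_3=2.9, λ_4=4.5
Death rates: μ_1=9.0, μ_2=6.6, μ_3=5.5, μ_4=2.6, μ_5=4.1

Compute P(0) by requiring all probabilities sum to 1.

Ratios P(n)/P(0) = (λ₀···λₙ₋₁)/(μ₁···μₙ):
P(1)/P(0) = (1.0)/(9.0) = 0.1111
P(2)/P(0) = (1.0×1.9)/(9.0×6.6) = 0.03199
P(3)/P(0) = (1.0×1.9×1.8)/(9.0×6.6×5.5) = 0.01047
P(4)/P(0) = (1.0×1.9×1.8×2.9)/(9.0×6.6×5.5×2.6) = 0.01168
P(5)/P(0) = (1.0×1.9×1.8×2.9×4.5)/(9.0×6.6×5.5×2.6×4.1) = 0.01282

Normalization: ∑ P(n) = 1
P(0) × (1.0000 + 0.1111 + 0.03199 + 0.01047 + 0.01168 + 0.01282) = 1
P(0) × 1.17806 = 1
P(0) = 1/1.17806 = 0.8489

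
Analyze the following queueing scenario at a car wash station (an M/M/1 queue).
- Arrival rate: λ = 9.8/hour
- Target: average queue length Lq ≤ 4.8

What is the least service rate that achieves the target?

For M/M/1: Lq = λ²/(μ(μ-λ))
Need Lq ≤ 4.8, i.e. μ(μ-λ) ≥ λ²/4.8
μ² - 9.8μ - 96.04/4.8 ≥ 0  →  μ² - 9.8μ - 20.00833 ≥ 0
Quadratic formula (positive root): μ = [λ + √(λ² + 4×20.00833)]/2
Discriminant: 96.04 + 4×20.00833 = 176.0733, √176.0733 = 13.2693
μ ≥ (9.8 + 13.2693)/2 = 11.5346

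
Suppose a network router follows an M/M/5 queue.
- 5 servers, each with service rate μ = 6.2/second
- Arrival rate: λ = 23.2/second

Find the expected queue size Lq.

Traffic intensity: ρ = λ/(cμ) = 23.2/(5×6.2) = 0.7484
Since ρ = 0.7484 < 1, system is stable.
Offered load a = λ/μ = cρ = 23.2/6.2 = 3.7419
P₀ = [ Σₙ₌₀^4 aⁿ/n! + a^5/(5!(1-ρ)) ]⁻¹
Σ = a^0/0! + a^1/1! + a^2/2! + a^3/3! + a^4/4! = 1.00000 + 3.74194 + 7.00104 + 8.73248 + 8.16909 = 28.6446
a^5/(5!(1-ρ)) = 733.6374/(120 × 0.251613) = 24.2978
P₀ = 1/(28.6446 + 24.2978) = 0.01889
Lq = P₀·a^5·ρ / (5!(1-ρ)²) = 0.018888 × 733.6374 × 0.74839 / (120 × 0.063309) = 1.3651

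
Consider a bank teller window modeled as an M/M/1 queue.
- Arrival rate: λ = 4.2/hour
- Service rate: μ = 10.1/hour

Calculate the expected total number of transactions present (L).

ρ = λ/μ = 4.2/10.1 = 0.4158
For M/M/1: L = λ/(μ-λ)
L = 4.2/(10.1-4.2) = 4.2/5.90
L = 0.7119 transactions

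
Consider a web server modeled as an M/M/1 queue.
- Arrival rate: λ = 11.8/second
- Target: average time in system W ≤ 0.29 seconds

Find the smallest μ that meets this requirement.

For M/M/1: W = 1/(μ-λ)
Need W ≤ 0.29, so 1/(μ-λ) ≤ 0.29
μ - λ ≥ 1/0.29 = 3.4483
μ ≥ 11.8 + 3.4483 = 15.2483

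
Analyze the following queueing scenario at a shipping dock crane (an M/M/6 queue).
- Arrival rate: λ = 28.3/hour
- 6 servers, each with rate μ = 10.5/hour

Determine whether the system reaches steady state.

Stability requires ρ = λ/(cμ) < 1
ρ = 28.3/(6 × 10.5) = 28.3/63.00 = 0.4492
Since 0.4492 < 1, the system is STABLE.
The servers are busy 44.92% of the time.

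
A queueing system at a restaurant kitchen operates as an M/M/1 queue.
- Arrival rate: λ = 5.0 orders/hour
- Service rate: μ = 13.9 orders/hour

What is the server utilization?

Server utilization: ρ = λ/μ
ρ = 5.0/13.9 = 0.3597
The server is busy 35.97% of the time.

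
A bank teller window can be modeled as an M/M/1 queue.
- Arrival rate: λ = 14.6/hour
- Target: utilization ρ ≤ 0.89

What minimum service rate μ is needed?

ρ = λ/μ, so μ = λ/ρ
μ ≥ 14.6/0.89 = 16.4045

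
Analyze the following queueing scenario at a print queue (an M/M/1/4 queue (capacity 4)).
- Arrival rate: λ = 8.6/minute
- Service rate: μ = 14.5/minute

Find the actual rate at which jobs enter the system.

ρ = λ/μ = 8.6/14.5 = 0.5931
P₀ = (1-ρ)/(1-ρ^(K+1)) = (1-0.5931)/(1-0.5931^5) = 0.4069/0.9266 = 0.4391
P_K = P₀×ρ^K = 0.43913 × 0.5931^4 = 0.43913 × 0.12374 = 0.05434
λ_eff = λ(1-P_K) = 8.6 × (1 - 0.05434) = 8.6 × 0.94566 = 8.1327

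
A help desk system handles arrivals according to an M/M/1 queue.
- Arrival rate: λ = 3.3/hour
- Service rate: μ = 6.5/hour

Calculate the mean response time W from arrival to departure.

First, compute utilization: ρ = λ/μ = 3.3/6.5 = 0.5077
For M/M/1: W = 1/(μ-λ)
W = 1/(6.5-3.3) = 1/3.20
W = 0.3125 hours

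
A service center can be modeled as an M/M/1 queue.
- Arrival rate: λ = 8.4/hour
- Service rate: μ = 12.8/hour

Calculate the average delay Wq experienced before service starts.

First, compute utilization: ρ = λ/μ = 8.4/12.8 = 0.6562
For M/M/1: Wq = λ/(μ(μ-λ))
Wq = 8.4/(12.8 × (12.8-8.4))
Wq = 8.4/(12.8 × 4.40)
Wq = 0.1491 hours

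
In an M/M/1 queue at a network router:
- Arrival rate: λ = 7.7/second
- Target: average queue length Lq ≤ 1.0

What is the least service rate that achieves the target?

For M/M/1: Lq = λ²/(μ(μ-λ))
Need Lq ≤ 1.0, i.e. μ(μ-λ) ≥ λ²/1.0
μ² - 7.7μ - 59.29/1.0 ≥ 0  →  μ² - 7.7μ - 59.2900 ≥ 0
Quadratic formula (positive root): μ = [λ + √(λ² + 4×59.2900)]/2
Discriminant: 59.29 + 4×59.2900 = 296.4500, √296.4500 = 17.21772
μ ≥ (7.7 + 17.21772)/2 = 12.4589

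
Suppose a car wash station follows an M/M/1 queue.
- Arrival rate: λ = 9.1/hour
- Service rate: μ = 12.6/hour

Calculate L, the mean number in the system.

ρ = λ/μ = 9.1/12.6 = 0.7222
For M/M/1: L = λ/(μ-λ)
L = 9.1/(12.6-9.1) = 9.1/3.50
L = 2.6000 cars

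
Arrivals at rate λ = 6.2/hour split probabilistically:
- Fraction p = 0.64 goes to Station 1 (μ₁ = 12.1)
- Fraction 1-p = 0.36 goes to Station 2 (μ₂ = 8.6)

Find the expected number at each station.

Effective rates: λ₁ = 6.2×0.64 = 3.968, λ₂ = 6.2×0.36 = 2.232
Station 1: ρ₁ = 3.968/12.1 = 0.3279, L₁ = ρ₁/(1-ρ₁) = 0.3279/(1-0.3279) = 0.4879
Station 2: ρ₂ = 2.232/8.6 = 0.25953, L₂ = ρ₂/(1-ρ₂) = 0.25953/(1-0.25953) = 0.3505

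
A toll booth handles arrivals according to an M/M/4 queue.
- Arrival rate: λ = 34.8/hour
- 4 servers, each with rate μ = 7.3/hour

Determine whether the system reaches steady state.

Stability requires ρ = λ/(cμ) < 1
ρ = 34.8/(4 × 7.3) = 34.8/29.20 = 1.1918
Since 1.1918 ≥ 1, the system is UNSTABLE.
Need c > λ/μ = 34.8/7.3 = 4.77.
Minimum servers needed: c = 5.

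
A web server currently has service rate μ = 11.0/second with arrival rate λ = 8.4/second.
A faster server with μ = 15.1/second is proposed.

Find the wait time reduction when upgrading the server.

System 1: ρ₁ = 8.4/11.0 = 0.7636, W₁ = 1/(11.0-8.4) = 0.384615
System 2: ρ₂ = 8.4/15.1 = 0.5563, W₂ = 1/(15.1-8.4) = 0.149254
Improvement: (W₁-W₂)/W₁ = (0.384615-0.149254)/0.384615 = 61.19%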